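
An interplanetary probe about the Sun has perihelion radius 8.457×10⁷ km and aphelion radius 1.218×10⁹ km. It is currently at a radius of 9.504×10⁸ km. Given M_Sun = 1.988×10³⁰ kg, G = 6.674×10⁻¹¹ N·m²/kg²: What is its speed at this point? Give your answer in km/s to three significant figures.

μ = GM = 6.674×10⁻¹¹ × 1.988×10³⁰ = 1.327×10²⁰ m³/s².
Semi-major axis a = (r_p + r_a)/2 = 6.5128×10⁸ km = 6.513×10¹¹ m.
Vis-viva: v² = μ(2/r − 1/a) = 1.327×10²⁰ × (2.104×10⁻¹² − 1.535×10⁻¹²) = 7.549×10⁷ m²/s².
v = 8688 m/s = 8.688 km/s.

v ≈ 8.69 km/s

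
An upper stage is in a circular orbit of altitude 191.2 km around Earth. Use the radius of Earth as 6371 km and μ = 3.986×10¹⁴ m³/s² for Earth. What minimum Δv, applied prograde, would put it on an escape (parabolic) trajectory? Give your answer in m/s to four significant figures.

r = 6371 + 191.2 = 6562.2 km = 6.5622×10⁶ m.
Circular speed v_c = √(μ/r) = 7794 m/s.
Escape speed v_esc = √(2μ/r) = √2 × v_c = 11020 m/s.
Δv = v_esc − v_c = 3228 m/s.

Δv ≈ 3228 m/s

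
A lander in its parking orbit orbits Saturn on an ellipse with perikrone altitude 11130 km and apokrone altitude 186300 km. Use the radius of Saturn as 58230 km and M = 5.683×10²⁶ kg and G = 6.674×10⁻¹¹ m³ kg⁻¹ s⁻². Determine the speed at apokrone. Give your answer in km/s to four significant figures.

μ = GM = 6.674×10⁻¹¹ × 5.683×10²⁶ = 3.793×10¹⁶ m³/s².
r_p = 58230 + 11130 = 69360 km = 6.9360×10⁷ m.
r_a = 58230 + 186300 = 244530 km = 2.4453×10⁸ m.
Semi-major axis a = (r_p + r_a)/2 = 1.5694×10⁵ km = 1.569×10⁸ m.
Vis-viva: v² = μ(2/r − 1/a) = 3.793×10¹⁶ × (8.179×10⁻⁹ − 6.372×10⁻⁹) = 6.855×10⁷ m²/s².
v = 8279 m/s = 8.279 km/s.

v ≈ 8.279 km/s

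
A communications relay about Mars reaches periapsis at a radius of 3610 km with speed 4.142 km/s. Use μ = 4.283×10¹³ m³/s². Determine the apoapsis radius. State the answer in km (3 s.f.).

apoapsis radius ≈ 9420 km

r_p = 3.610×10⁶ m.
Specific energy ε = v²/2 − μ/r = -3.286×10⁶ J/kg, so a = −μ/(2ε) = 6.517×10⁶ m.
The apsides satisfy r_p + r_a = 2a, so the apoapsis radius is 2a − r_p = 9.423×10⁶ m = 9423.4 km.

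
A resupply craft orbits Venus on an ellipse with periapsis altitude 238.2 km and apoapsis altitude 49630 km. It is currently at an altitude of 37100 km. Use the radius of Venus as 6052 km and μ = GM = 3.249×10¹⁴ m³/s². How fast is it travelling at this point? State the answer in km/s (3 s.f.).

r_p = 6052 + 238.2 = 6290.2 km = 6.2902×10⁶ m.
r_a = 6052 + 49630 = 55682 km = 5.5682×10⁷ m.
r = 6052 + 37100 = 43152 km = 4.315×10⁷ m.
Semi-major axis a = (r_p + r_a)/2 = 30986 km = 3.099×10⁷ m.
Vis-viva: v² = μ(2/r − 1/a) = 3.249×10¹⁴ × (4.635×10⁻⁸ − 3.227×10⁻⁸) = 4.573×10⁶ m²/s².
v = 2138 m/s = 2.138 km/s.

v ≈ 2.14 km/s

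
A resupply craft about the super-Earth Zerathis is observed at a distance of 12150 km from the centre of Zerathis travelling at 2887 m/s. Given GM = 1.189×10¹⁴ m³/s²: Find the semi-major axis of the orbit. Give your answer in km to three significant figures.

a ≈ 10600 km

r = 1.215×10⁷ m.
Vis-viva rearranged: 1/a = 2/r − v²/μ = 1.646×10⁻⁷ − 7.010×10⁻⁸ = 9.451×10⁻⁸ m⁻¹.
a = 1.058×10⁷ m = 10581 km.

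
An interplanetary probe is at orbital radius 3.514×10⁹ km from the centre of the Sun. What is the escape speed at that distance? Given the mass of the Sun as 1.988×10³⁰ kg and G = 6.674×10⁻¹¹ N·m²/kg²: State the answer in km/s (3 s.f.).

v_esc ≈ 8.69 km/s

μ = GM = 6.674×10⁻¹¹ × 1.988×10³⁰ = 1.327×10²⁰ m³/s².
r = 3.514×10⁹ km = 3.514×10¹² m.
Escape speed v_esc = √(2μ/r) = √(2 × 1.327×10²⁰ / 3.514×10¹²) = √(7.551×10⁷) = 8690 m/s.
= 8.690 km/s.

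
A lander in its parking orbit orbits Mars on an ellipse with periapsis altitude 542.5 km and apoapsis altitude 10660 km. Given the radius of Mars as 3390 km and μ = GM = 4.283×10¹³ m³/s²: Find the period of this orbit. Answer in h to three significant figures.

T ≈ 7.19 h

r_p = 3390 + 542.5 = 3932.5 km = 3.9325×10⁶ m.
r_a = 3390 + 10660 = 14050 km = 1.4050×10⁷ m.
Semi-major axis a = (r_p + r_a)/2 = (3932.5 + 14050)/2 = 8991.2 km = 8.991×10⁶ m.
By Kepler's third law T = 2π√(a³/μ) = 2π × 4.120×10³ = 2.588×10⁴ s.
= 7.190 h.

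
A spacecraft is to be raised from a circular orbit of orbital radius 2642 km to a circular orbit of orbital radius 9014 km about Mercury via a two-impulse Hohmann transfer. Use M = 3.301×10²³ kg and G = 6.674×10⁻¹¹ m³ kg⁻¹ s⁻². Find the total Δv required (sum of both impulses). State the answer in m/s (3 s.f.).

μ = GM = 6.674×10⁻¹¹ × 3.301×10²³ = 2.203×10¹³ m³/s².
r₁ = 2642 km = 2.642×10⁶ m.
r₂ = 9014 km = 9.014×10⁶ m.
Transfer ellipse a_t = (r₁ + r₂)/2 = 5.828×10⁶ m.
At r₁: circular v_c1 = √(μ/r₁) = 2888 m/s; transfer-periherm v_p = √[μ(2/r₁ − 1/a_t)] = 3591 m/s.
Δv₁ = v_p − v_c1 = 703.6 m/s.
At r₂: circular v_c2 = √(μ/r₂) = 1563 m/s; transfer-apoherm v_a = √[μ(2/r₂ − 1/a_t)] = 1053 m/s.
Δv₂ = v_c2 − v_a = 510.8 m/s.
Total Δv = Δv₁ + Δv₂ = 1214 m/s.

Δv_total ≈ 1210 m/s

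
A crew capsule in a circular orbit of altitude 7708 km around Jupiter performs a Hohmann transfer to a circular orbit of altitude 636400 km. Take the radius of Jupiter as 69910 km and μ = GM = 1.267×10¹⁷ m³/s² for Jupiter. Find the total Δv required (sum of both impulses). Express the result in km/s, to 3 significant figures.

r₁ = 69910 + 7708 = 77618 km = 7.7618×10⁷ m.
r₂ = 69910 + 636400 = 706310 km = 7.0631×10⁸ m.
Transfer ellipse a_t = (r₁ + r₂)/2 = 3.920×10⁸ m.
At r₁: circular v_c1 = √(μ/r₁) = 40400 m/s; transfer-perijove v_p = √[μ(2/r₁ − 1/a_t)] = 54240 m/s.
Δv₁ = v_p − v_c1 = 13830 m/s.
At r₂: circular v_c2 = √(μ/r₂) = 13390 m/s; transfer-apojove v_a = √[μ(2/r₂ − 1/a_t)] = 5960 m/s.
Δv₂ = v_c2 − v_a = 7433 m/s.
Total Δv = Δv₁ + Δv₂ = 21270 m/s = 21.27 km/s.

Δv_total ≈ 21.3 km/s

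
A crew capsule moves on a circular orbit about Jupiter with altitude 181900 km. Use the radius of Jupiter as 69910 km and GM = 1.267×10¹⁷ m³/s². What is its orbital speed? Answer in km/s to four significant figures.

r = 69910 + 181900 = 251810 km = 2.5181×10⁸ m.
For a circular orbit v = √(μ/r) = √(1.267×10¹⁷ / 2.518×10⁸) = √(5.032×10⁸) = 22430 m/s.
That is 22.43 km/s.

v ≈ 22.43 km/s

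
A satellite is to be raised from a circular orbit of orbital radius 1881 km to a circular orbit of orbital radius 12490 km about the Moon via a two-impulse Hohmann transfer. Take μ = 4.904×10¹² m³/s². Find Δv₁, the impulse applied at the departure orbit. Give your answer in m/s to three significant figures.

Δv ≈ 514 m/s

r₁ = 1881 km = 1.881×10⁶ m.
r₂ = 12490 km = 1.249×10⁷ m.
Transfer ellipse a_t = (r₁ + r₂)/2 = 7.186×10⁶ m.
At r₁: circular v_c1 = √(μ/r₁) = 1615 m/s; transfer-perilune v_p = √[μ(2/r₁ − 1/a_t)] = 2129 m/s.
Δv₁ = v_p − v_c1 = 514.1 m/s.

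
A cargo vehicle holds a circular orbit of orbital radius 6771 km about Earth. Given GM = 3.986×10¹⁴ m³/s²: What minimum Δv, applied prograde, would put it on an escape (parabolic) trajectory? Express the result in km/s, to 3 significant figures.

r = 6771 km = 6.771×10⁶ m.
Circular speed v_c = √(μ/r) = 7673 m/s.
Escape speed v_esc = √(2μ/r) = √2 × v_c = 10850 m/s.
Δv = v_esc − v_c = 3178 m/s = 3.178 km/s.

Δv ≈ 3.18 km/s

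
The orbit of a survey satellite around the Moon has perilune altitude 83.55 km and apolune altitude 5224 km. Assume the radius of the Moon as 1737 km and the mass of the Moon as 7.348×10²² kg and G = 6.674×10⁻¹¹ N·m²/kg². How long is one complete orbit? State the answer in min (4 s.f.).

μ = GM = 6.674×10⁻¹¹ × 7.348×10²² = 4.904×10¹² m³/s².
r_p = 1737 + 83.55 = 1820.5 km = 1.8206×10⁶ m.
r_a = 1737 + 5224 = 6961.0 km = 6.9610×10⁶ m.
Semi-major axis a = (r_p + r_a)/2 = (1820.5 + 6961.0)/2 = 4390.8 km = 4.391×10⁶ m.
By Kepler's third law T = 2π√(a³/μ) = 2π × 4.155×10³ = 2.610×10⁴ s.
= 435.1 min.

T ≈ 435.1 min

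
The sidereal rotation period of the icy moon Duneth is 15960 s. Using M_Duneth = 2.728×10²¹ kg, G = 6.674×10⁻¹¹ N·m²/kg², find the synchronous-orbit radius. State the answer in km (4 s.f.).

r_sync ≈ 1055 km

μ = GM = 6.674×10⁻¹¹ × 2.728×10²¹ = 1.821×10¹¹ m³/s².
A synchronous orbit has period T, so by Kepler's third law a = (μT²/4π²)^(1/3).
μT²/4π² = 1.821×10¹¹ × (1.596×10⁴)² / 39.48 = 1.175×10¹⁸ m³.
a = 1.055×10⁶ m = 1055.1 km.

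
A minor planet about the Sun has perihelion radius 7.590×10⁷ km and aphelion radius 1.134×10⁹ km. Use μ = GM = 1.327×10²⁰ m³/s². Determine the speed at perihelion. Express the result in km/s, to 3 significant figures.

v ≈ 57.2 km/s

Semi-major axis a = (r_p + r_a)/2 = 6.0495×10⁸ km = 6.050×10¹¹ m.
Vis-viva: v² = μ(2/r − 1/a) = 1.327×10²⁰ × (2.635×10⁻¹¹ − 1.653×10⁻¹²) = 3.277×10⁹ m²/s².
v = 57250 m/s = 57.25 km/s.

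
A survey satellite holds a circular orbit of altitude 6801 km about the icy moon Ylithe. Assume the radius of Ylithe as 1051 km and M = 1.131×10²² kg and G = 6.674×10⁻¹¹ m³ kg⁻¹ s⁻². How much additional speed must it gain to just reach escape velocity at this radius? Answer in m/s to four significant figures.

Δv ≈ 128.4 m/s

μ = GM = 6.674×10⁻¹¹ × 1.131×10²² = 7.548×10¹¹ m³/s².
r = 1051 + 6801 = 7852.0 km = 7.8520×10⁶ m.
Circular speed v_c = √(μ/r) = 310.1 m/s.
Escape speed v_esc = √(2μ/r) = √2 × v_c = 438.5 m/s.
Δv = v_esc − v_c = 128.4 m/s.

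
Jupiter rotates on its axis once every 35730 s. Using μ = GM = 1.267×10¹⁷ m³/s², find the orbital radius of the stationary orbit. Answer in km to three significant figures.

A synchronous orbit has period T, so by Kepler's third law a = (μT²/4π²)^(1/3).
μT²/4π² = 1.267×10¹⁷ × (3.573×10⁴)² / 39.48 = 4.097×10²⁴ m³.
a = 1.600×10⁸ m = 1.6002×10⁵ km.

r_sync ≈ 1.60×10⁵ km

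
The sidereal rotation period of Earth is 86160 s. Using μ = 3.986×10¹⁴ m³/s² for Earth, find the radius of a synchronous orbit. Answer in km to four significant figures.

A synchronous orbit has period T, so by Kepler's third law a = (μT²/4π²)^(1/3).
μT²/4π² = 3.986×10¹⁴ × (8.616×10⁴)² / 39.48 = 7.495×10²² m³.
a = 4.216×10⁷ m = 42163 km.

r_sync ≈ 42160 km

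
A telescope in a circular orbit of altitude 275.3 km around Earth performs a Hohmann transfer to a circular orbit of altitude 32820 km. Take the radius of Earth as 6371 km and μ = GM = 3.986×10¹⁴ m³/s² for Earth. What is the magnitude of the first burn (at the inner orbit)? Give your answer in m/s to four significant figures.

r₁ = 6371 + 275.3 = 6646.3 km = 6.6463×10⁶ m.
r₂ = 6371 + 32820 = 39191 km = 3.9191×10⁷ m.
Transfer ellipse a_t = (r₁ + r₂)/2 = 2.292×10⁷ m.
At r₁: circular v_c1 = √(μ/r₁) = 7744 m/s; transfer-perigee v_p = √[μ(2/r₁ − 1/a_t)] = 10130 m/s.
Δv₁ = v_p − v_c1 = 2383 m/s.

Δv ≈ 2383 m/s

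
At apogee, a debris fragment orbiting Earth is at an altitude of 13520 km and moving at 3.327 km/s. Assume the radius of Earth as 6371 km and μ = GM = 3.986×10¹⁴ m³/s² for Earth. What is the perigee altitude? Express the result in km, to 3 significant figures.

perigee altitude ≈ 1220 km

r_a = 6371 + 13520 = 19891 km = 1.989×10⁷ m.
Specific energy ε = v²/2 − μ/r = -1.450×10⁷ J/kg, so a = −μ/(2ε) = 1.374×10⁷ m.
The apsides satisfy r_p + r_a = 2a, so the perigee radius is 2a − r_a = 7.590×10⁶ m = 7589.7 km.
Perigee altitude = 7589.7 − 6371 = 1218.7 km.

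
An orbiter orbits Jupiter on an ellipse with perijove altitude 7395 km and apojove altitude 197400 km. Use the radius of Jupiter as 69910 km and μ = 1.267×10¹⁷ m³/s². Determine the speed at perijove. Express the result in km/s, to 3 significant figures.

r_p = 69910 + 7395 = 77305 km = 7.7305×10⁷ m.
r_a = 69910 + 197400 = 267310 km = 2.6731×10⁸ m.
Semi-major axis a = (r_p + r_a)/2 = 1.7231×10⁵ km = 1.723×10⁸ m.
Vis-viva: v² = μ(2/r − 1/a) = 1.267×10¹⁷ × (2.587×10⁻⁸ − 5.804×10⁻⁹) = 2.543×10⁹ m²/s².
v = 50420 m/s = 50.42 km/s.

v ≈ 50.4 km/s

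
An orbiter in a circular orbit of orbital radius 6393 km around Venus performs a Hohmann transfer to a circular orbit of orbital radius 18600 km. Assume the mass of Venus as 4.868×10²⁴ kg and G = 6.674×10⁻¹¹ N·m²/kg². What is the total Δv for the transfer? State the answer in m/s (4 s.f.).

μ = GM = 6.674×10⁻¹¹ × 4.868×10²⁴ = 3.249×10¹⁴ m³/s².
r₁ = 6393 km = 6.393×10⁶ m.
r₂ = 18600 km = 1.860×10⁷ m.
Transfer ellipse a_t = (r₁ + r₂)/2 = 1.250×10⁷ m.
At r₁: circular v_c1 = √(μ/r₁) = 7129 m/s; transfer-periapsis v_p = √[μ(2/r₁ − 1/a_t)] = 8697 m/s.
Δv₁ = v_p − v_c1 = 1568 m/s.
At r₂: circular v_c2 = √(μ/r₂) = 4179 m/s; transfer-apoapsis v_a = √[μ(2/r₂ − 1/a_t)] = 2989 m/s.
Δv₂ = v_c2 − v_a = 1190 m/s.
Total Δv = Δv₁ + Δv₂ = 2758 m/s.

Δv_total ≈ 2758 m/s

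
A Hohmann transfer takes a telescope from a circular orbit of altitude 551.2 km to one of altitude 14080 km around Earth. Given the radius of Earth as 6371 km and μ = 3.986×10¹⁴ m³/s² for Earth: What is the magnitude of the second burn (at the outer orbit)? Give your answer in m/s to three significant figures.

Δv ≈ 1280 m/s

r₁ = 6371 + 551.2 = 6922.2 km = 6.9222×10⁶ m.
r₂ = 6371 + 14080 = 20451 km = 2.0451×10⁷ m.
Transfer ellipse a_t = (r₁ + r₂)/2 = 1.369×10⁷ m.
At r₁: circular v_c1 = √(μ/r₁) = 7588 m/s; transfer-perigee v_p = √[μ(2/r₁ − 1/a_t)] = 9276 m/s.
At r₂: circular v_c2 = √(μ/r₂) = 4415 m/s; transfer-apogee v_a = √[μ(2/r₂ − 1/a_t)] = 3140 m/s.
Δv₂ = v_c2 − v_a = 1275 m/s.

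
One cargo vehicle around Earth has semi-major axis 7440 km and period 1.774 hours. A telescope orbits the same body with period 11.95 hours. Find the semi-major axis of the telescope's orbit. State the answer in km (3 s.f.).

a₂ ≈ 26500 km

Kepler's third law: a³ ∝ T², so a₂ = a₁ (T₂/T₁)^(2/3).
T₂/T₁ = 6.736, (T₂/T₁)^(2/3) = 3.567.
a₂ = 7440 × 3.567 = 26540 km.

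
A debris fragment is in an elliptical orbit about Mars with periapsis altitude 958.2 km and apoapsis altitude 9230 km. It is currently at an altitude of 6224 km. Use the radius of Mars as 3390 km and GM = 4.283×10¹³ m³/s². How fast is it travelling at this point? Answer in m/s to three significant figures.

v ≈ 1970 m/s

r_p = 3390 + 958.2 = 4348.2 km = 4.3482×10⁶ m.
r_a = 3390 + 9230 = 12620 km = 1.2620×10⁷ m.
r = 3390 + 6224 = 9614.0 km = 9.614×10⁶ m.
Semi-major axis a = (r_p + r_a)/2 = 8484.1 km = 8.484×10⁶ m.
Vis-viva: v² = μ(2/r − 1/a) = 4.283×10¹³ × (2.080×10⁻⁷ − 1.179×10⁻⁷) = 3.862×10⁶ m²/s².
v = 1965 m/s.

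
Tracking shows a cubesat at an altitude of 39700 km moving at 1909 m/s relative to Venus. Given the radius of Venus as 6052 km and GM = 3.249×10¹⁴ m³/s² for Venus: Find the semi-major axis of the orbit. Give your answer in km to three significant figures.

a ≈ 30800 km

r = 6052 + 39700 = 45752 km = 4.575×10⁷ m.
Specific orbital energy ε = v²/2 − μ/r = (1909)²/2 − 3.249×10¹⁴/4.575×10⁷ = -5.279×10⁶ J/kg.
Since ε = −μ/(2a), a = −μ/(2ε) = 3.077×10⁷ m = 30772 km.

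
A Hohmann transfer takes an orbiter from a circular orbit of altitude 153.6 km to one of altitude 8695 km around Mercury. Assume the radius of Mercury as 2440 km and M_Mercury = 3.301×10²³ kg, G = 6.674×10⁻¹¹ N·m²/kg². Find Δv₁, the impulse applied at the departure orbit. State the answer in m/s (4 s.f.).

μ = GM = 6.674×10⁻¹¹ × 3.301×10²³ = 2.203×10¹³ m³/s².
r₁ = 2440 + 153.6 = 2593.6 km = 2.5936×10⁶ m.
r₂ = 2440 + 8695 = 11135 km = 1.1135×10⁷ m.
Transfer ellipse a_t = (r₁ + r₂)/2 = 6.864×10⁶ m.
At r₁: circular v_c1 = √(μ/r₁) = 2915 m/s; transfer-periherm v_p = √[μ(2/r₁ − 1/a_t)] = 3712 m/s.
Δv₁ = v_p − v_c1 = 797.5 m/s.

Δv ≈ 797.5 m/s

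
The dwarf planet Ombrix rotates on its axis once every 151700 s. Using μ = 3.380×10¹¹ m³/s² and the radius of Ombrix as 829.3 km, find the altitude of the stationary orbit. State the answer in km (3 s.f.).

h_sync ≈ 4990 km

A synchronous orbit has period T, so by Kepler's third law a = (μT²/4π²)^(1/3).
μT²/4π² = 3.380×10¹¹ × (1.517×10⁵)² / 39.48 = 1.970×10²⁰ m³.
a = 5.819×10⁶ m = 5818.9 km.
Altitude h = a − R = 5818.9 − 829.3 = 4989.6 km.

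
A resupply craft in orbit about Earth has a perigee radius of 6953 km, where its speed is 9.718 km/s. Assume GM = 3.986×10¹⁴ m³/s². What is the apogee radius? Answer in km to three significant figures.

apogee radius ≈ 32500 km

r_p = 6.953×10⁶ m.
Specific energy ε = v²/2 − μ/r = -1.011×10⁷ J/kg, so a = −μ/(2ε) = 1.972×10⁷ m.
The apsides satisfy r_p + r_a = 2a, so the apogee radius is 2a − r_p = 3.248×10⁷ m = 32481 km.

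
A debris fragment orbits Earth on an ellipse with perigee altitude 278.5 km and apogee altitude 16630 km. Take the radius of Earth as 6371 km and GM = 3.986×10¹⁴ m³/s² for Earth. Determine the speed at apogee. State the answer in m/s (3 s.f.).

r_p = 6371 + 278.5 = 6649.5 km = 6.6495×10⁶ m.
r_a = 6371 + 16630 = 23001 km = 2.3001×10⁷ m.
Semi-major axis a = (r_p + r_a)/2 = 14825 km = 1.483×10⁷ m.
Vis-viva: v² = μ(2/r − 1/a) = 3.986×10¹⁴ × (8.695×10⁻⁸ − 6.745×10⁻⁸) = 7.773×10⁶ m²/s².
v = 2788 m/s.

v ≈ 2790 m/s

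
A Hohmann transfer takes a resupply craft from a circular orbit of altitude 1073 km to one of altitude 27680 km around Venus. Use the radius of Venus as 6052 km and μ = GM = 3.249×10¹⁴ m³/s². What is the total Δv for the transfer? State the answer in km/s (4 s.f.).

Δv_total ≈ 3.195 km/s

r₁ = 6052 + 1073 = 7125.0 km = 7.1250×10⁶ m.
r₂ = 6052 + 27680 = 33732 km = 3.3732×10⁷ m.
Transfer ellipse a_t = (r₁ + r₂)/2 = 2.043×10⁷ m.
At r₁: circular v_c1 = √(μ/r₁) = 6753 m/s; transfer-periapsis v_p = √[μ(2/r₁ − 1/a_t)] = 8677 m/s.
Δv₁ = v_p − v_c1 = 1925 m/s.
At r₂: circular v_c2 = √(μ/r₂) = 3104 m/s; transfer-apoapsis v_a = √[μ(2/r₂ − 1/a_t)] = 1833 m/s.
Δv₂ = v_c2 − v_a = 1271 m/s.
Total Δv = Δv₁ + Δv₂ = 3195 m/s = 3.195 km/s.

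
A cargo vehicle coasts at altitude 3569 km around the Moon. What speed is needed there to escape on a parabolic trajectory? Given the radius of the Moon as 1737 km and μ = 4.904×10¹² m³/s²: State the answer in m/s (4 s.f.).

r = 1737 + 3569 = 5306.0 km = 5.3060×10⁶ m.
Escape speed v_esc = √(2μ/r) = √(2 × 4.904×10¹² / 5.306×10⁶) = √(1.848×10⁶) = 1360 m/s.

v_esc ≈ 1360 m/s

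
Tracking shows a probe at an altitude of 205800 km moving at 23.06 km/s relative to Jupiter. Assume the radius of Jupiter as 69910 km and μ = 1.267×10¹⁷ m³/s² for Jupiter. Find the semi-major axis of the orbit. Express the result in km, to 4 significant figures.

a ≈ 3.271×10⁵ km

r = 69910 + 205800 = 2.7571×10⁵ km = 2.757×10⁸ m.
Specific orbital energy ε = v²/2 − μ/r = (23060)²/2 − 1.267×10¹⁷/2.757×10⁸ = -1.937×10⁸ J/kg.
Since ε = −μ/(2a), a = −μ/(2ε) = 3.271×10⁸ m = 3.2712×10⁵ km.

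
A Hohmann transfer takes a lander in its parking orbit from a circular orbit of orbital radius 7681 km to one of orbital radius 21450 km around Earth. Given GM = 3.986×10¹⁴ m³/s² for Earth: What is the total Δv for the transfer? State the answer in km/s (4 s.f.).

Δv_total ≈ 2.719 km/s

r₁ = 7681 km = 7.681×10⁶ m.
r₂ = 21450 km = 2.145×10⁷ m.
Transfer ellipse a_t = (r₁ + r₂)/2 = 1.457×10⁷ m.
At r₁: circular v_c1 = √(μ/r₁) = 7204 m/s; transfer-perigee v_p = √[μ(2/r₁ − 1/a_t)] = 8742 m/s.
Δv₁ = v_p − v_c1 = 1538 m/s.
At r₂: circular v_c2 = √(μ/r₂) = 4311 m/s; transfer-apogee v_a = √[μ(2/r₂ − 1/a_t)] = 3130 m/s.
Δv₂ = v_c2 − v_a = 1180 m/s.
Total Δv = Δv₁ + Δv₂ = 2719 m/s = 2.719 km/s.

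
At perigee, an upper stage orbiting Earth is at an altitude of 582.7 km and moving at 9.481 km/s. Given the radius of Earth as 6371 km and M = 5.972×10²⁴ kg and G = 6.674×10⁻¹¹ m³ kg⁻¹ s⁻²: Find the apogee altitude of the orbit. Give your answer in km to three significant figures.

μ = GM = 6.674×10⁻¹¹ × 5.972×10²⁴ = 3.986×10¹⁴ m³/s².
r_p = 6371 + 582.7 = 6953.7 km = 6.954×10⁶ m.
Specific energy ε = v²/2 − μ/r = -1.237×10⁷ J/kg, so a = −μ/(2ε) = 1.611×10⁷ m.
The apsides satisfy r_p + r_a = 2a, so the apogee radius is 2a − r_p = 2.526×10⁷ m = 25259 km.
Apogee altitude = 25259 − 6371 = 18888 km.

apogee altitude ≈ 18900 km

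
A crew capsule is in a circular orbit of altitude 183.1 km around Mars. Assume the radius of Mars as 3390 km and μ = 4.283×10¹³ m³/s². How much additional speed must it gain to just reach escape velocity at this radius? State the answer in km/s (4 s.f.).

r = 3390 + 183.1 = 3573.1 km = 3.5731×10⁶ m.
Circular speed v_c = √(μ/r) = 3462 m/s.
Escape speed v_esc = √(2μ/r) = √2 × v_c = 4896 m/s.
Δv = v_esc − v_c = 1434 m/s = 1.434 km/s.

Δv ≈ 1.434 km/s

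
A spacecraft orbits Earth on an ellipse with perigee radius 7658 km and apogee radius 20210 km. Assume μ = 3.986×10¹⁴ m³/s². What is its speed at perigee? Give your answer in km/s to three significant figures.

Semi-major axis a = (r_p + r_a)/2 = 13934 km = 1.393×10⁷ m.
Vis-viva: v² = μ(2/r − 1/a) = 3.986×10¹⁴ × (2.612×10⁻⁷ − 7.177×10⁻⁸) = 7.549×10⁷ m²/s².
v = 8689 m/s = 8.689 km/s.

v ≈ 8.69 km/s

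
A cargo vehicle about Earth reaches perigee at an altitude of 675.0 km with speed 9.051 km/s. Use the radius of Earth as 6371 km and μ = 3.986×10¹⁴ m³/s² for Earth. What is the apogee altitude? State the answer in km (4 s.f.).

apogee altitude ≈ 12120 km

r_p = 6371 + 675.0 = 7046.0 km = 7.046×10⁶ m.
Specific energy ε = v²/2 − μ/r = -1.561×10⁷ J/kg, so a = −μ/(2ε) = 1.277×10⁷ m.
The apsides satisfy r_p + r_a = 2a, so the apogee radius is 2a − r_p = 1.849×10⁷ m = 18488 km.
Apogee altitude = 18488 − 6371 = 12117 km.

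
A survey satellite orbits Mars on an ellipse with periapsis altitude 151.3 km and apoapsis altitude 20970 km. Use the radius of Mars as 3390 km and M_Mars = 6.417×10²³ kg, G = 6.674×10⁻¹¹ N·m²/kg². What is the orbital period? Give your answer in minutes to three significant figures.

μ = GM = 6.674×10⁻¹¹ × 6.417×10²³ = 4.283×10¹³ m³/s².
r_p = 3390 + 151.3 = 3541.3 km = 3.5413×10⁶ m.
r_a = 3390 + 20970 = 24360 km = 2.4360×10⁷ m.
Semi-major axis a = (r_p + r_a)/2 = (3541.3 + 24360)/2 = 13951 km = 1.395×10⁷ m.
By Kepler's third law T = 2π√(a³/μ) = 2π × 7.962×10³ = 5.003×10⁴ s.
= 833.8 minutes.

T ≈ 834 minutes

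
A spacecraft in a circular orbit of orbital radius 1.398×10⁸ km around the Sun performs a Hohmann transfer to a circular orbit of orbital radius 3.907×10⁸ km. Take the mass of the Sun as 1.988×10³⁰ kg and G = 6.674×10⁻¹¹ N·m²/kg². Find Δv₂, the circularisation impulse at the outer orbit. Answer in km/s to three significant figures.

Δv ≈ 5.05 km/s

μ = GM = 6.674×10⁻¹¹ × 1.988×10³⁰ = 1.327×10²⁰ m³/s².
r₁ = 1.398×10⁸ km = 1.398×10¹¹ m.
r₂ = 3.907×10⁸ km = 3.907×10¹¹ m.
Transfer ellipse a_t = (r₁ + r₂)/2 = 2.652×10¹¹ m.
At r₁: circular v_c1 = √(μ/r₁) = 30810 m/s; transfer-perihelion v_p = √[μ(2/r₁ − 1/a_t)] = 37390 m/s.
At r₂: circular v_c2 = √(μ/r₂) = 18430 m/s; transfer-aphelion v_a = √[μ(2/r₂ − 1/a_t)] = 13380 m/s.
Δv₂ = v_c2 − v_a = 5050 m/s.
= 5.050 km/s.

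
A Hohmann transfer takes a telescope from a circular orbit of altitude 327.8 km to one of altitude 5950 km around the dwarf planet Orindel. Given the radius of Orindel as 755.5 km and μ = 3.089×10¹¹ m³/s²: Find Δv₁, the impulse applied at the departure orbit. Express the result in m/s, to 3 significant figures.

r₁ = 755.5 + 327.8 = 1083.3 km = 1.0833×10⁶ m.
r₂ = 755.5 + 5950 = 6705.5 km = 6.7055×10⁶ m.
Transfer ellipse a_t = (r₁ + r₂)/2 = 3.894×10⁶ m.
At r₁: circular v_c1 = √(μ/r₁) = 534.0 m/s; transfer-periapsis v_p = √[μ(2/r₁ − 1/a_t)] = 700.7 m/s.
Δv₁ = v_p − v_c1 = 166.7 m/s.

Δv ≈ 167 m/s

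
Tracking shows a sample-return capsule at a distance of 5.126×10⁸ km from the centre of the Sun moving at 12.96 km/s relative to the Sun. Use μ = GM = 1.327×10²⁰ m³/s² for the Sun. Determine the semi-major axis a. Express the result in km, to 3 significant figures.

r = 5.126×10¹¹ m.
Specific orbital energy ε = v²/2 − μ/r = (12960)²/2 − 1.327×10²⁰/5.126×10¹¹ = -1.749×10⁸ J/kg.
Since ε = −μ/(2a), a = −μ/(2ε) = 3.794×10¹¹ m = 3.7937×10⁸ km.

a ≈ 3.79×10⁸ km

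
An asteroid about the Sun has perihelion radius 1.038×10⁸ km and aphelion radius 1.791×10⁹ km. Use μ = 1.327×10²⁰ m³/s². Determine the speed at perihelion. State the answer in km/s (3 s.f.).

v ≈ 49.2 km/s

Semi-major axis a = (r_p + r_a)/2 = 9.4740×10⁸ km = 9.474×10¹¹ m.
Vis-viva: v² = μ(2/r − 1/a) = 1.327×10²⁰ × (1.927×10⁻¹¹ − 1.056×10⁻¹²) = 2.417×10⁹ m²/s².
v = 49160 m/s = 49.16 km/s.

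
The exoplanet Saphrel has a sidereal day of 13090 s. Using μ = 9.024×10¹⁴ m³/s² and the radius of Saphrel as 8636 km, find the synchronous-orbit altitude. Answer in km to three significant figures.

A synchronous orbit has period T, so by Kepler's third law a = (μT²/4π²)^(1/3).
μT²/4π² = 9.024×10¹⁴ × (1.309×10⁴)² / 39.48 = 3.917×10²¹ m³.
a = 1.576×10⁷ m = 15763 km.
Altitude h = a − R = 15763 − 8636 = 7127.0 km.

h_sync ≈ 7130 km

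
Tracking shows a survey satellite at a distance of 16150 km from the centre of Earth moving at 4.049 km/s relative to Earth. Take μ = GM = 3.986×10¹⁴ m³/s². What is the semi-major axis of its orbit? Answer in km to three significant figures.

a ≈ 12100 km

r = 1.615×10⁷ m.
Specific orbital energy ε = v²/2 − μ/r = (4049)²/2 − 3.986×10¹⁴/1.615×10⁷ = -1.648×10⁷ J/kg.
Since ε = −μ/(2a), a = −μ/(2ε) = 1.209×10⁷ m = 12091 km.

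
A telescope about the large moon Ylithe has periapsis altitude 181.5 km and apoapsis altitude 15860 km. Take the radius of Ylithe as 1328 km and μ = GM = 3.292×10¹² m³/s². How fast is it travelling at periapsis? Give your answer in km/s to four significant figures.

r_p = 1328 + 181.5 = 1509.5 km = 1.5095×10⁶ m.
r_a = 1328 + 15860 = 17188 km = 1.7188×10⁷ m.
Semi-major axis a = (r_p + r_a)/2 = 9348.8 km = 9.349×10⁶ m.
Vis-viva: v² = μ(2/r − 1/a) = 3.292×10¹² × (1.325×10⁻⁶ − 1.070×10⁻⁷) = 4.010×10⁶ m²/s².
v = 2002 m/s = 2.002 km/s.

v ≈ 2.002 km/s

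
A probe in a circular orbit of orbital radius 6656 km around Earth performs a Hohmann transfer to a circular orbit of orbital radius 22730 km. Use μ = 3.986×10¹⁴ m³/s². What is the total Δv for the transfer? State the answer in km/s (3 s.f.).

r₁ = 6656 km = 6.656×10⁶ m.
r₂ = 22730 km = 2.273×10⁷ m.
Transfer ellipse a_t = (r₁ + r₂)/2 = 1.469×10⁷ m.
At r₁: circular v_c1 = √(μ/r₁) = 7739 m/s; transfer-perigee v_p = √[μ(2/r₁ − 1/a_t)] = 9625 m/s.
Δv₁ = v_p − v_c1 = 1887 m/s.
At r₂: circular v_c2 = √(μ/r₂) = 4188 m/s; transfer-apogee v_a = √[μ(2/r₂ − 1/a_t)] = 2819 m/s.
Δv₂ = v_c2 − v_a = 1369 m/s.
Total Δv = Δv₁ + Δv₂ = 3256 m/s = 3.256 km/s.

Δv_total ≈ 3.26 km/s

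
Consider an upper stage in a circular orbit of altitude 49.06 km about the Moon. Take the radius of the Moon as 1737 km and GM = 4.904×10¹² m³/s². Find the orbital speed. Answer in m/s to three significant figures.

v ≈ 1660 m/s

r = 1737 + 49.06 = 1786.1 km = 1.7861×10⁶ m.
For a circular orbit v = √(μ/r) = √(4.904×10¹² / 1.786×10⁶) = √(2.746×10⁶) = 1657 m/s.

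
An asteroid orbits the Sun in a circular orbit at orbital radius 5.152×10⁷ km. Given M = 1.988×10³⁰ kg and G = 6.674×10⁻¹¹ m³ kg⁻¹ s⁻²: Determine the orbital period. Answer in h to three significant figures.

μ = GM = 6.674×10⁻¹¹ × 1.988×10³⁰ = 1.327×10²⁰ m³/s².
r = 5.152×10⁷ km = 5.152×10¹⁰ m.
Kepler's third law: T = 2π√(r³/μ) = 2π√((5.152×10¹⁰)³ / 1.327×10²⁰).
r³/μ = 1.031×10¹² s², so T = 2π × 1.015×10⁶ = 6.379×10⁶ s.
Converting: 6.379×10⁶ s ÷ 3600 = 1772 h.

T ≈ 1770 h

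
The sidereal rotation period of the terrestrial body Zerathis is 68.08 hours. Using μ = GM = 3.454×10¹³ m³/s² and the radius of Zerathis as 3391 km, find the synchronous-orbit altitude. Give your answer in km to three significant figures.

h_sync ≈ 34100 km

T = 68.08 hours = 2.451×10⁵ s.
A synchronous orbit has period T, so by Kepler's third law a = (μT²/4π²)^(1/3).
μT²/4π² = 3.454×10¹³ × (2.451×10⁵)² / 39.48 = 5.255×10²² m³.
a = 3.746×10⁷ m = 37457 km.
Altitude h = a − R = 37457 − 3391 = 34066 km.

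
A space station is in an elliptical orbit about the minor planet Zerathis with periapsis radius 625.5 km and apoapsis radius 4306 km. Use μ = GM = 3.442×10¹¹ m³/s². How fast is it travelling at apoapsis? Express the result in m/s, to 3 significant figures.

v ≈ 142 m/s

Semi-major axis a = (r_p + r_a)/2 = 2465.8 km = 2.466×10⁶ m.
Vis-viva: v² = μ(2/r − 1/a) = 3.442×10¹¹ × (4.645×10⁻⁷ − 4.056×10⁻⁷) = 2.028×10⁴ m²/s².
v = 142.4 m/s.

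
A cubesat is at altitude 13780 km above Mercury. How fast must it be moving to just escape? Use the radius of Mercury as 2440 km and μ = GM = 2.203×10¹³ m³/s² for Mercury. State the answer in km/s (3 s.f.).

r = 2440 + 13780 = 16220 km = 1.6220×10⁷ m.
Escape speed v_esc = √(2μ/r) = √(2 × 2.203×10¹³ / 1.622×10⁷) = √(2.716×10⁶) = 1648 m/s.
= 1.648 km/s.

v_esc ≈ 1.65 km/s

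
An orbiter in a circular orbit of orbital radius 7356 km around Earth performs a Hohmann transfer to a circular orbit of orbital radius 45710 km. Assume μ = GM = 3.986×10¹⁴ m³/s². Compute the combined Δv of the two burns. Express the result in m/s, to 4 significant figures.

r₁ = 7356 km = 7.356×10⁶ m.
r₂ = 45710 km = 4.571×10⁷ m.
Transfer ellipse a_t = (r₁ + r₂)/2 = 2.653×10⁷ m.
At r₁: circular v_c1 = √(μ/r₁) = 7361 m/s; transfer-perigee v_p = √[μ(2/r₁ − 1/a_t)] = 9662 m/s.
Δv₁ = v_p − v_c1 = 2301 m/s.
At r₂: circular v_c2 = √(μ/r₂) = 2953 m/s; transfer-apogee v_a = √[μ(2/r₂ − 1/a_t)] = 1555 m/s.
Δv₂ = v_c2 − v_a = 1398 m/s.
Total Δv = Δv₁ + Δv₂ = 3699 m/s.

Δv_total ≈ 3699 m/s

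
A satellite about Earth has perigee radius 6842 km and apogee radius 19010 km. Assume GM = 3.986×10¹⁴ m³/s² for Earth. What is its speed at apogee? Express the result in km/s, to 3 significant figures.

Semi-major axis a = (r_p + r_a)/2 = 12926 km = 1.293×10⁷ m.
Vis-viva: v² = μ(2/r − 1/a) = 3.986×10¹⁴ × (1.052×10⁻⁷ − 7.736×10⁻⁸) = 1.110×10⁷ m²/s².
v = 3331 m/s = 3.331 km/s.

v ≈ 3.33 km/s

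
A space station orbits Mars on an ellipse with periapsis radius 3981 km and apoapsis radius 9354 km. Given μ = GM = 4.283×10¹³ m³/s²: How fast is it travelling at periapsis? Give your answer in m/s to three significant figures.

v ≈ 3890 m/s

Semi-major axis a = (r_p + r_a)/2 = 6667.5 km = 6.668×10⁶ m.
Vis-viva: v² = μ(2/r − 1/a) = 4.283×10¹³ × (5.024×10⁻⁷ − 1.500×10⁻⁷) = 1.509×10⁷ m²/s².
v = 3885 m/s.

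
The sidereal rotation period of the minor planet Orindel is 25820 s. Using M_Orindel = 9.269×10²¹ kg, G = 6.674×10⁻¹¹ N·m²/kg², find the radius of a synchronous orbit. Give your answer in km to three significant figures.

μ = GM = 6.674×10⁻¹¹ × 9.269×10²¹ = 6.186×10¹¹ m³/s².
A synchronous orbit has period T, so by Kepler's third law a = (μT²/4π²)^(1/3).
μT²/4π² = 6.186×10¹¹ × (2.582×10⁴)² / 39.48 = 1.045×10¹⁹ m³.
a = 2.186×10⁶ m = 2186.0 km.

r_sync ≈ 2190 km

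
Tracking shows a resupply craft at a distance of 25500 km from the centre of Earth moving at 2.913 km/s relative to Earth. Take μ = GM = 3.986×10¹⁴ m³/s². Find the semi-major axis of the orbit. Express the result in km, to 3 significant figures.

r = 2.550×10⁷ m.
Specific orbital energy ε = v²/2 − μ/r = (2913)²/2 − 3.986×10¹⁴/2.550×10⁷ = -1.139×10⁷ J/kg.
Since ε = −μ/(2a), a = −μ/(2ε) = 1.750×10⁷ m = 17500 km.

a ≈ 17500 km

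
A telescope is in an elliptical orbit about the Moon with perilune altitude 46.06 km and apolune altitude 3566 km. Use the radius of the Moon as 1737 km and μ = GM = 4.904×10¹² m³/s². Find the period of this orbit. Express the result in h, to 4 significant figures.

T ≈ 5.256 h

r_p = 1737 + 46.06 = 1783.1 km = 1.7831×10⁶ m.
r_a = 1737 + 3566 = 5303.0 km = 5.3030×10⁶ m.
Semi-major axis a = (r_p + r_a)/2 = (1783.1 + 5303.0)/2 = 3543.0 km = 3.543×10⁶ m.
By Kepler's third law T = 2π√(a³/μ) = 2π × 3.012×10³ = 1.892×10⁴ s.
= 5.256 h.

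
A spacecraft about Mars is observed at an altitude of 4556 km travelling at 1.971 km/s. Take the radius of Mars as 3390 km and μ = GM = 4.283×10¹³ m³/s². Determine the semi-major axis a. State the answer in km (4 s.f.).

r = 3390 + 4556 = 7946.0 km = 7.946×10⁶ m.
Vis-viva rearranged: 1/a = 2/r − v²/μ = 2.517×10⁻⁷ − 9.070×10⁻⁸ = 1.610×10⁻⁷ m⁻¹.
a = 6.211×10⁶ m = 6211.4 km.

a ≈ 6211 km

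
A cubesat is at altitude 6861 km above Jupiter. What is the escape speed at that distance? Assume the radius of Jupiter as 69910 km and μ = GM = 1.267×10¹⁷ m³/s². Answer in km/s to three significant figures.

r = 69910 + 6861 = 76771 km = 7.6771×10⁷ m.
Escape speed v_esc = √(2μ/r) = √(2 × 1.267×10¹⁷ / 7.677×10⁷) = √(3.301×10⁹) = 57450 m/s.
= 57.45 km/s.

v_esc ≈ 57.5 km/s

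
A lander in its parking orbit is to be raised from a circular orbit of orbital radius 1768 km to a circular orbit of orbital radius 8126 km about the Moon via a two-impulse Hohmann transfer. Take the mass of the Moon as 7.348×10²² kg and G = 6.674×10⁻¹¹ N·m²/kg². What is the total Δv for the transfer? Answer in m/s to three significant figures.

Δv_total ≈ 782 m/s

μ = GM = 6.674×10⁻¹¹ × 7.348×10²² = 4.904×10¹² m³/s².
r₁ = 1768 km = 1.768×10⁶ m.
r₂ = 8126 km = 8.126×10⁶ m.
Transfer ellipse a_t = (r₁ + r₂)/2 = 4.947×10⁶ m.
At r₁: circular v_c1 = √(μ/r₁) = 1665 m/s; transfer-perilune v_p = √[μ(2/r₁ − 1/a_t)] = 2135 m/s.
Δv₁ = v_p − v_c1 = 469.1 m/s.
At r₂: circular v_c2 = √(μ/r₂) = 776.9 m/s; transfer-apolune v_a = √[μ(2/r₂ − 1/a_t)] = 464.4 m/s.
Δv₂ = v_c2 − v_a = 312.4 m/s.
Total Δv = Δv₁ + Δv₂ = 781.5 m/s.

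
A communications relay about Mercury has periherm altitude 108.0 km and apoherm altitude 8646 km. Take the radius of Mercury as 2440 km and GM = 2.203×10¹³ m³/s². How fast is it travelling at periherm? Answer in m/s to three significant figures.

r_p = 2440 + 108.0 = 2548.0 km = 2.5480×10⁶ m.
r_a = 2440 + 8646 = 11086 km = 1.1086×10⁷ m.
Semi-major axis a = (r_p + r_a)/2 = 6817.0 km = 6.817×10⁶ m.
Vis-viva: v² = μ(2/r − 1/a) = 2.203×10¹³ × (7.849×10⁻⁷ − 1.467×10⁻⁷) = 1.406×10⁷ m²/s².
v = 3750 m/s.

v ≈ 3750 m/s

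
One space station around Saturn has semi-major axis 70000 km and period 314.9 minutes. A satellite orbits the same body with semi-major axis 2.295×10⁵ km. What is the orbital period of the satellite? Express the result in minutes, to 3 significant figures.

T₂ ≈ 1870 minutes

Kepler's third law: T² ∝ a³, so T₂ = T₁ (a₂/a₁)^(3/2).
a₂/a₁ = 3.279, (a₂/a₁)^(3/2) = 5.936.
T₂ = 314.9 × 5.936 = 1869 minutes.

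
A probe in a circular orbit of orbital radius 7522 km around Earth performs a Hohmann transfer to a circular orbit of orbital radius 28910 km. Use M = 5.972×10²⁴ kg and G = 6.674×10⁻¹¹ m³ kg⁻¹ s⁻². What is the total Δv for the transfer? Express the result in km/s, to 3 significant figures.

Δv_total ≈ 3.22 km/s

μ = GM = 6.674×10⁻¹¹ × 5.972×10²⁴ = 3.986×10¹⁴ m³/s².
r₁ = 7522 km = 7.522×10⁶ m.
r₂ = 28910 km = 2.891×10⁷ m.
Transfer ellipse a_t = (r₁ + r₂)/2 = 1.822×10⁷ m.
At r₁: circular v_c1 = √(μ/r₁) = 7279 m/s; transfer-perigee v_p = √[μ(2/r₁ − 1/a_t)] = 9170 m/s.
Δv₁ = v_p − v_c1 = 1891 m/s.
At r₂: circular v_c2 = √(μ/r₂) = 3713 m/s; transfer-apogee v_a = √[μ(2/r₂ − 1/a_t)] = 2386 m/s.
Δv₂ = v_c2 − v_a = 1327 m/s.
Total Δv = Δv₁ + Δv₂ = 3218 m/s = 3.218 km/s.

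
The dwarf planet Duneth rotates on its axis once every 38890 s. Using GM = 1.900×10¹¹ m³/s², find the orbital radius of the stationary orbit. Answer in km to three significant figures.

A synchronous orbit has period T, so by Kepler's third law a = (μT²/4π²)^(1/3).
μT²/4π² = 1.900×10¹¹ × (3.889×10⁴)² / 39.48 = 7.279×10¹⁸ m³.
a = 1.938×10⁶ m = 1938.0 km.

r_sync ≈ 1940 km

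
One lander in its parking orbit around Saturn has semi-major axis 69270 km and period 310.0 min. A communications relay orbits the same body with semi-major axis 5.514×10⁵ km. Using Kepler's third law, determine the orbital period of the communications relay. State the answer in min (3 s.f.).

T₂ ≈ 6960 min

Kepler's third law: T² ∝ a³, so T₂ = T₁ (a₂/a₁)^(3/2).
a₂/a₁ = 7.960, (a₂/a₁)^(3/2) = 22.46.
T₂ = 310.0 × 22.46 = 6962 min.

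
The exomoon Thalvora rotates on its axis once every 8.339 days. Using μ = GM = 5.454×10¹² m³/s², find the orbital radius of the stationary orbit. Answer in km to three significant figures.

r_sync ≈ 41500 km

T = 8.339 days = 7.205×10⁵ s.
A synchronous orbit has period T, so by Kepler's third law a = (μT²/4π²)^(1/3).
μT²/4π² = 5.454×10¹² × (7.205×10⁵)² / 39.48 = 7.172×10²² m³.
a = 4.155×10⁷ m = 41547 km.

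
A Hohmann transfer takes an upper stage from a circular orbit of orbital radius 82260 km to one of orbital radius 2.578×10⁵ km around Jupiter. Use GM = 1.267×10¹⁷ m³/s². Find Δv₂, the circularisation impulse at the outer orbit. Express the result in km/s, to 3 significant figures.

r₁ = 82260 km = 8.226×10⁷ m.
r₂ = 2.578×10⁵ km = 2.578×10⁸ m.
Transfer ellipse a_t = (r₁ + r₂)/2 = 1.700×10⁸ m.
At r₁: circular v_c1 = √(μ/r₁) = 39250 m/s; transfer-perijove v_p = √[μ(2/r₁ − 1/a_t)] = 48330 m/s.
At r₂: circular v_c2 = √(μ/r₂) = 22170 m/s; transfer-apojove v_a = √[μ(2/r₂ − 1/a_t)] = 15420 m/s.
Δv₂ = v_c2 − v_a = 6749 m/s.
= 6.749 km/s.

Δv ≈ 6.75 km/s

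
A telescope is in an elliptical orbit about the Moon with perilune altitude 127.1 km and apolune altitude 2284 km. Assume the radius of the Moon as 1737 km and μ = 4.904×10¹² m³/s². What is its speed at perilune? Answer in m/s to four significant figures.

r_p = 1737 + 127.1 = 1864.1 km = 1.8641×10⁶ m.
r_a = 1737 + 2284 = 4021.0 km = 4.0210×10⁶ m.
Semi-major axis a = (r_p + r_a)/2 = 2942.6 km = 2.943×10⁶ m.
Vis-viva: v² = μ(2/r − 1/a) = 4.904×10¹² × (1.073×10⁻⁶ − 3.398×10⁻⁷) = 3.595×10⁶ m²/s².
v = 1896 m/s.

v ≈ 1896 m/s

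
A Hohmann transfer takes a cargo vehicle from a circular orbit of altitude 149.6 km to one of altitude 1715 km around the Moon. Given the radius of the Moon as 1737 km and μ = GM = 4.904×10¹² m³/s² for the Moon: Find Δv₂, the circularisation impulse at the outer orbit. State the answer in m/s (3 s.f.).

Δv ≈ 190 m/s

r₁ = 1737 + 149.6 = 1886.6 km = 1.8866×10⁶ m.
r₂ = 1737 + 1715 = 3452.0 km = 3.4520×10⁶ m.
Transfer ellipse a_t = (r₁ + r₂)/2 = 2.669×10⁶ m.
At r₁: circular v_c1 = √(μ/r₁) = 1612 m/s; transfer-perilune v_p = √[μ(2/r₁ − 1/a_t)] = 1833 m/s.
At r₂: circular v_c2 = √(μ/r₂) = 1192 m/s; transfer-apolune v_a = √[μ(2/r₂ − 1/a_t)] = 1002 m/s.
Δv₂ = v_c2 − v_a = 189.9 m/s.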